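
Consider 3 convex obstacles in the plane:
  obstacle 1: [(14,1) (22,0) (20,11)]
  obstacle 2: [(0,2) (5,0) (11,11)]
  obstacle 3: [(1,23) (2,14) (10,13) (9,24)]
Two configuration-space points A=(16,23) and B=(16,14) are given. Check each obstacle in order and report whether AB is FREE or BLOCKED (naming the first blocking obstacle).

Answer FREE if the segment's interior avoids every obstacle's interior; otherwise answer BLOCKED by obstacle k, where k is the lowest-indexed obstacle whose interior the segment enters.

Obstacle 1 [(14,1) (22,0) (20,11)]:
  edge (14,1)–(22,0): clear
  edge (22,0)–(20,11): clear
  edge (20,11)–(14,1): clear
  midpoint (16,37/2) outside
  → clear
Obstacle 2 [(0,2) (5,0) (11,11)]:
  edge (0,2)–(5,0): clear
  edge (5,0)–(11,11): clear
  edge (11,11)–(0,2): clear
  midpoint (16,37/2) outside
  → clear
Obstacle 3 [(1,23) (2,14) (10,13) (9,24)]:
  edge (1,23)–(2,14): clear
  edge (2,14)–(10,13): clear
  edge (10,13)–(9,24): clear
  edge (9,24)–(1,23): clear
  midpoint (16,37/2) outside
  → clear

FREE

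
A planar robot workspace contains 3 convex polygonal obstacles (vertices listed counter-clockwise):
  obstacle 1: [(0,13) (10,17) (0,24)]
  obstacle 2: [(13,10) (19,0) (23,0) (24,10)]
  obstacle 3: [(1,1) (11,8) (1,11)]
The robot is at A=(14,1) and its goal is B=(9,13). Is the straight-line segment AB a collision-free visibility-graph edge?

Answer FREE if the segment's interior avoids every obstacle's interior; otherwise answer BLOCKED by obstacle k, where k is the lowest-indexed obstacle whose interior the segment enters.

FREE

Obstacle 1 [(0,13) (10,17) (0,24)]:
  edge (0,13)–(10,17): clear
  edge (10,17)–(0,24): clear
  edge (0,24)–(0,13): clear
  midpoint (23/2,7) outside
  → clear
Obstacle 2 [(13,10) (19,0) (23,0) (24,10)]:
  edge (13,10)–(19,0): clear
  edge (19,0)–(23,0): clear
  edge (23,0)–(24,10): clear
  edge (24,10)–(13,10): clear
  midpoint (23/2,7) outside
  → clear
Obstacle 3 [(1,1) (11,8) (1,11)]:
  edge (1,1)–(11,8): clear
  edge (11,8)–(1,11): clear
  edge (1,11)–(1,1): clear
  midpoint (23/2,7) outside
  → clear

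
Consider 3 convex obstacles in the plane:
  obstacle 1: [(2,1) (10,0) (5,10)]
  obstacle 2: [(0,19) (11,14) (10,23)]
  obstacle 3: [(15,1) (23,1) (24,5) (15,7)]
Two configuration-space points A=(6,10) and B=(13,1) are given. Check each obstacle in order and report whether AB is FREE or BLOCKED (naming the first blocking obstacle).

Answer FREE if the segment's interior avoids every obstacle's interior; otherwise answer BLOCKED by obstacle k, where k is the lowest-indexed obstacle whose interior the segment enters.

FREE

Obstacle 1 [(2,1) (10,0) (5,10)]:
  edge (2,1)–(10,0): clear
  edge (10,0)–(5,10): clear
  edge (5,10)–(2,1): clear
  midpoint (19/2,11/2) outside
  → clear
Obstacle 2 [(0,19) (11,14) (10,23)]:
  edge (0,19)–(11,14): clear
  edge (11,14)–(10,23): clear
  edge (10,23)–(0,19): clear
  midpoint (19/2,11/2) outside
  → clear
Obstacle 3 [(15,1) (23,1) (24,5) (15,7)]:
  edge (15,1)–(23,1): clear
  edge (23,1)–(24,5): clear
  edge (24,5)–(15,7): clear
  edge (15,7)–(15,1): clear
  midpoint (19/2,11/2) outside
  → clear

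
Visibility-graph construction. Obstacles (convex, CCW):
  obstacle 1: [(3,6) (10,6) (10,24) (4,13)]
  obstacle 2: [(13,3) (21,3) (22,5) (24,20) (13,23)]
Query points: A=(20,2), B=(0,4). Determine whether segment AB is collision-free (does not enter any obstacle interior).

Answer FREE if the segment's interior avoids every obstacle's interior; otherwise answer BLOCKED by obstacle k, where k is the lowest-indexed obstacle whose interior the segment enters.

Obstacle 1 [(3,6) (10,6) (10,24) (4,13)]:
  edge (3,6)–(10,6): clear
  edge (10,6)–(10,24): clear
  edge (10,24)–(4,13): clear
  edge (4,13)–(3,6): clear
  midpoint (10,3) outside
  → clear
Obstacle 2 [(13,3) (21,3) (22,5) (24,20) (13,23)]:
  edge (13,3)–(21,3): clear
  edge (21,3)–(22,5): clear
  edge (22,5)–(24,20): clear
  edge (24,20)–(13,23): clear
  edge (13,23)–(13,3): clear
  midpoint (10,3) outside
  → clear

FREE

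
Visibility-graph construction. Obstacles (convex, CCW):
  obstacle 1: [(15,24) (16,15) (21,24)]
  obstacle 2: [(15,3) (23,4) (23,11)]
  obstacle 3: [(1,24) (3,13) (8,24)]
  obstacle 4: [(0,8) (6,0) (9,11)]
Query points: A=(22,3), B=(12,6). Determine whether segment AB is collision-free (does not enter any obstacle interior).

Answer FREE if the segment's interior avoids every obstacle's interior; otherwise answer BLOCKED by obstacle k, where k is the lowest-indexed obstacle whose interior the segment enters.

Obstacle 1 [(15,24) (16,15) (21,24)]:
  edge (15,24)–(16,15): clear
  edge (16,15)–(21,24): clear
  edge (21,24)–(15,24): clear
  midpoint (17,9/2) outside
  → clear
Obstacle 2 [(15,3) (23,4) (23,11)]:
  edge (15,3)–(23,4): crosses AB
  edge (23,4)–(23,11): clear
  edge (23,11)–(15,3): crosses AB
  → BLOCKED
Obstacle 3 [(1,24) (3,13) (8,24)]:
  edge (1,24)–(3,13): clear
  edge (3,13)–(8,24): clear
  edge (8,24)–(1,24): clear
  midpoint (17,9/2) outside
  → clear
Obstacle 4 [(0,8) (6,0) (9,11)]:
  edge (0,8)–(6,0): clear
  edge (6,0)–(9,11): clear
  edge (9,11)–(0,8): clear
  midpoint (17,9/2) outside
  → clear

BLOCKED by obstacle 2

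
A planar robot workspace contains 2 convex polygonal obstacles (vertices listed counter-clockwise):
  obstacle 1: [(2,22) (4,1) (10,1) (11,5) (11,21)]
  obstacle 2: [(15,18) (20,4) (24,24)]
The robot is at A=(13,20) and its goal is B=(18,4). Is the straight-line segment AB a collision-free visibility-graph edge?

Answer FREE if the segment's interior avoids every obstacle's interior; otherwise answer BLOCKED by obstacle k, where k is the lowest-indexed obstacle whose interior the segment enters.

Obstacle 1 [(2,22) (4,1) (10,1) (11,5) (11,21)]:
  edge (2,22)–(4,1): clear
  edge (4,1)–(10,1): clear
  edge (10,1)–(11,5): clear
  edge (11,5)–(11,21): clear
  edge (11,21)–(2,22): clear
  midpoint (31/2,12) outside
  → clear
Obstacle 2 [(15,18) (20,4) (24,24)]:
  edge (15,18)–(20,4): clear
  edge (20,4)–(24,24): clear
  edge (24,24)–(15,18): clear
  midpoint (31/2,12) outside
  → clear

FREE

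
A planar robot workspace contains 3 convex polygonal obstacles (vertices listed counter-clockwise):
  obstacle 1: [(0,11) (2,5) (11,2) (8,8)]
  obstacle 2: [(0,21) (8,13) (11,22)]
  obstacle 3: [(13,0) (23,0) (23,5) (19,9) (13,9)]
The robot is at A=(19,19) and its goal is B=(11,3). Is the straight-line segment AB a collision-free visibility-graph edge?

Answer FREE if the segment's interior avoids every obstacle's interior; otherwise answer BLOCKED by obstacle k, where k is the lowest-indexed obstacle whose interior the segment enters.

Obstacle 1 [(0,11) (2,5) (11,2) (8,8)]:
  edge (0,11)–(2,5): clear
  edge (2,5)–(11,2): clear
  edge (11,2)–(8,8): clear
  edge (8,8)–(0,11): clear
  midpoint (15,11) outside
  → clear
Obstacle 2 [(0,21) (8,13) (11,22)]:
  edge (0,21)–(8,13): clear
  edge (8,13)–(11,22): clear
  edge (11,22)–(0,21): clear
  midpoint (15,11) outside
  → clear
Obstacle 3 [(13,0) (23,0) (23,5) (19,9) (13,9)]:
  edge (13,0)–(23,0): clear
  edge (23,0)–(23,5): clear
  edge (23,5)–(19,9): clear
  edge (19,9)–(13,9): crosses AB
  edge (13,9)–(13,0): crosses AB
  → BLOCKED

BLOCKED by obstacle 3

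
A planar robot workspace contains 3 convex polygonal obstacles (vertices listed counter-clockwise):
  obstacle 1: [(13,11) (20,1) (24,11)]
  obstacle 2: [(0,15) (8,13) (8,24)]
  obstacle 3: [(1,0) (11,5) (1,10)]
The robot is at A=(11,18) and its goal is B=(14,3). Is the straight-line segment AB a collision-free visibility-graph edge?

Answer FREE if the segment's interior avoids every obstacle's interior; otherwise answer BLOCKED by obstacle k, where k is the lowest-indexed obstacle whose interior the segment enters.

FREE

Obstacle 1 [(13,11) (20,1) (24,11)]:
  edge (13,11)–(20,1): clear
  edge (20,1)–(24,11): clear
  edge (24,11)–(13,11): clear
  midpoint (25/2,21/2) outside
  → clear
Obstacle 2 [(0,15) (8,13) (8,24)]:
  edge (0,15)–(8,13): clear
  edge (8,13)–(8,24): clear
  edge (8,24)–(0,15): clear
  midpoint (25/2,21/2) outside
  → clear
Obstacle 3 [(1,0) (11,5) (1,10)]:
  edge (1,0)–(11,5): clear
  edge (11,5)–(1,10): clear
  edge (1,10)–(1,0): clear
  midpoint (25/2,21/2) outside
  → clear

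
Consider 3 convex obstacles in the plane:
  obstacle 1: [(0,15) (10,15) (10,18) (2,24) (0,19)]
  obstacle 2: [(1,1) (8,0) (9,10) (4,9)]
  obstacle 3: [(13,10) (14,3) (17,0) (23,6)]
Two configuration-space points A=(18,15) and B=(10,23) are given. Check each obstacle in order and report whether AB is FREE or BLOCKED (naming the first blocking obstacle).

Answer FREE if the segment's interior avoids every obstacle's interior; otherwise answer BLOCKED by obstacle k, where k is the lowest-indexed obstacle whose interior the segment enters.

FREE

Obstacle 1 [(0,15) (10,15) (10,18) (2,24) (0,19)]:
  edge (0,15)–(10,15): clear
  edge (10,15)–(10,18): clear
  edge (10,18)–(2,24): clear
  edge (2,24)–(0,19): clear
  edge (0,19)–(0,15): clear
  midpoint (14,19) outside
  → clear
Obstacle 2 [(1,1) (8,0) (9,10) (4,9)]:
  edge (1,1)–(8,0): clear
  edge (8,0)–(9,10): clear
  edge (9,10)–(4,9): clear
  edge (4,9)–(1,1): clear
  midpoint (14,19) outside
  → clear
Obstacle 3 [(13,10) (14,3) (17,0) (23,6)]:
  edge (13,10)–(14,3): clear
  edge (14,3)–(17,0): clear
  edge (17,0)–(23,6): clear
  edge (23,6)–(13,10): clear
  midpoint (14,19) outside
  → clear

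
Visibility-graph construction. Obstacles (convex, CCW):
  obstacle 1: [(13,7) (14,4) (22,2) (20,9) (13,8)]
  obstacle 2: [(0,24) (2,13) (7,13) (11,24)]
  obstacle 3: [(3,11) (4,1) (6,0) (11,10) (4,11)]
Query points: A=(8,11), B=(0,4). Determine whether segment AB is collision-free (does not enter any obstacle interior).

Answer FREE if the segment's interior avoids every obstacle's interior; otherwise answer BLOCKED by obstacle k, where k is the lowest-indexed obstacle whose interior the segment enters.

BLOCKED by obstacle 3

Obstacle 1 [(13,7) (14,4) (22,2) (20,9) (13,8)]:
  edge (13,7)–(14,4): clear
  edge (14,4)–(22,2): clear
  edge (22,2)–(20,9): clear
  edge (20,9)–(13,8): clear
  edge (13,8)–(13,7): clear
  midpoint (4,15/2) outside
  → clear
Obstacle 2 [(0,24) (2,13) (7,13) (11,24)]:
  edge (0,24)–(2,13): clear
  edge (2,13)–(7,13): clear
  edge (7,13)–(11,24): clear
  edge (11,24)–(0,24): clear
  midpoint (4,15/2) outside
  → clear
Obstacle 3 [(3,11) (4,1) (6,0) (11,10) (4,11)]:
  edge (3,11)–(4,1): crosses AB
  edge (4,1)–(6,0): clear
  edge (6,0)–(11,10): clear
  edge (11,10)–(4,11): crosses AB
  edge (4,11)–(3,11): clear
  → BLOCKED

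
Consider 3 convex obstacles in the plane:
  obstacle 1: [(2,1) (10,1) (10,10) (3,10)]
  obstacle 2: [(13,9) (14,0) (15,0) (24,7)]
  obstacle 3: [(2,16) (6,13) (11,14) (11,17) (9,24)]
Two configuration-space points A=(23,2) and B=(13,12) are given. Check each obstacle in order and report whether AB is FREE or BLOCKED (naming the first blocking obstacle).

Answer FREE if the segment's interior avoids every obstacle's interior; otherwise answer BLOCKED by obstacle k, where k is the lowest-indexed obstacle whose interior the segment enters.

Obstacle 1 [(2,1) (10,1) (10,10) (3,10)]:
  edge (2,1)–(10,1): clear
  edge (10,1)–(10,10): clear
  edge (10,10)–(3,10): clear
  edge (3,10)–(2,1): clear
  midpoint (18,7) outside
  → clear
Obstacle 2 [(13,9) (14,0) (15,0) (24,7)]:
  edge (13,9)–(14,0): clear
  edge (14,0)–(15,0): clear
  edge (15,0)–(24,7): crosses AB
  edge (24,7)–(13,9): crosses AB
  → BLOCKED
Obstacle 3 [(2,16) (6,13) (11,14) (11,17) (9,24)]:
  edge (2,16)–(6,13): clear
  edge (6,13)–(11,14): clear
  edge (11,14)–(11,17): clear
  edge (11,17)–(9,24): clear
  edge (9,24)–(2,16): clear
  midpoint (18,7) outside
  → clear

BLOCKED by obstacle 2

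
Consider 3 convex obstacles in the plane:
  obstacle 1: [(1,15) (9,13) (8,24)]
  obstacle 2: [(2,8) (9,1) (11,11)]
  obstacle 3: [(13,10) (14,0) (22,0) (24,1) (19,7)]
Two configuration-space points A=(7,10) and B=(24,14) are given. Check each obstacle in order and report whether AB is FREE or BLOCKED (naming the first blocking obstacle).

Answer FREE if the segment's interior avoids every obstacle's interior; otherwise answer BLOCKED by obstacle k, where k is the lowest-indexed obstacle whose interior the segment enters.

BLOCKED by obstacle 2

Obstacle 1 [(1,15) (9,13) (8,24)]:
  edge (1,15)–(9,13): clear
  edge (9,13)–(8,24): clear
  edge (8,24)–(1,15): clear
  midpoint (31/2,12) outside
  → clear
Obstacle 2 [(2,8) (9,1) (11,11)]:
  edge (2,8)–(9,1): clear
  edge (9,1)–(11,11): crosses AB
  edge (11,11)–(2,8): crosses AB
  → BLOCKED
Obstacle 3 [(13,10) (14,0) (22,0) (24,1) (19,7)]:
  edge (13,10)–(14,0): clear
  edge (14,0)–(22,0): clear
  edge (22,0)–(24,1): clear
  edge (24,1)–(19,7): clear
  edge (19,7)–(13,10): clear
  midpoint (31/2,12) outside
  → clear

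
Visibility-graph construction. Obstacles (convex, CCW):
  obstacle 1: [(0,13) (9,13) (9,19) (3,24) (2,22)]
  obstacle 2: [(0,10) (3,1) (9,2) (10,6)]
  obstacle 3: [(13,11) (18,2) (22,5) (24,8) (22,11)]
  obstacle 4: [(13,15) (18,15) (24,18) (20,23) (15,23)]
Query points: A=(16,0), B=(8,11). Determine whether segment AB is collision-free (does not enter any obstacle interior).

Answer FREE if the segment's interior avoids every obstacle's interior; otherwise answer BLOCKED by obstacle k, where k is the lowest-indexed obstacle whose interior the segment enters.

Obstacle 1 [(0,13) (9,13) (9,19) (3,24) (2,22)]:
  edge (0,13)–(9,13): clear
  edge (9,13)–(9,19): clear
  edge (9,19)–(3,24): clear
  edge (3,24)–(2,22): clear
  edge (2,22)–(0,13): clear
  midpoint (12,11/2) outside
  → clear
Obstacle 2 [(0,10) (3,1) (9,2) (10,6)]:
  edge (0,10)–(3,1): clear
  edge (3,1)–(9,2): clear
  edge (9,2)–(10,6): clear
  edge (10,6)–(0,10): clear
  midpoint (12,11/2) outside
  → clear
Obstacle 3 [(13,11) (18,2) (22,5) (24,8) (22,11)]:
  edge (13,11)–(18,2): clear
  edge (18,2)–(22,5): clear
  edge (22,5)–(24,8): clear
  edge (24,8)–(22,11): clear
  edge (22,11)–(13,11): clear
  midpoint (12,11/2) outside
  → clear
Obstacle 4 [(13,15) (18,15) (24,18) (20,23) (15,23)]:
  edge (13,15)–(18,15): clear
  edge (18,15)–(24,18): clear
  edge (24,18)–(20,23): clear
  edge (20,23)–(15,23): clear
  edge (15,23)–(13,15): clear
  midpoint (12,11/2) outside
  → clear

FREE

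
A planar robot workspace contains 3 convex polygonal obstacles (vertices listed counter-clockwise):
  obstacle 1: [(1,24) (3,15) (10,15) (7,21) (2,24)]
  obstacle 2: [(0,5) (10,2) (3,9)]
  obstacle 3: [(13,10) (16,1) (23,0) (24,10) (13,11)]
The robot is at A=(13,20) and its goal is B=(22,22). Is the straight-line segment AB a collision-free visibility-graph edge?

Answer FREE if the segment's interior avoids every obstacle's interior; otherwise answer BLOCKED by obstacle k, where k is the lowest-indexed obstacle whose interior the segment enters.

FREE

Obstacle 1 [(1,24) (3,15) (10,15) (7,21) (2,24)]:
  edge (1,24)–(3,15): clear
  edge (3,15)–(10,15): clear
  edge (10,15)–(7,21): clear
  edge (7,21)–(2,24): clear
  edge (2,24)–(1,24): clear
  midpoint (35/2,21) outside
  → clear
Obstacle 2 [(0,5) (10,2) (3,9)]:
  edge (0,5)–(10,2): clear
  edge (10,2)–(3,9): clear
  edge (3,9)–(0,5): clear
  midpoint (35/2,21) outside
  → clear
Obstacle 3 [(13,10) (16,1) (23,0) (24,10) (13,11)]:
  edge (13,10)–(16,1): clear
  edge (16,1)–(23,0): clear
  edge (23,0)–(24,10): clear
  edge (24,10)–(13,11): clear
  edge (13,11)–(13,10): clear
  midpoint (35/2,21) outside
  → clear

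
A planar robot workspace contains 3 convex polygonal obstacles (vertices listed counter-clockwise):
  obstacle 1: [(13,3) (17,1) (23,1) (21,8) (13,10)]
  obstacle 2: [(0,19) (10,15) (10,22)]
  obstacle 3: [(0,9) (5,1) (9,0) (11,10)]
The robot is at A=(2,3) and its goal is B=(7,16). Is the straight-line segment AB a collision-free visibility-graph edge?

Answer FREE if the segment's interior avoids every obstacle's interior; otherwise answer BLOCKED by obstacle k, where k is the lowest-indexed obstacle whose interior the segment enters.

Obstacle 1 [(13,3) (17,1) (23,1) (21,8) (13,10)]:
  edge (13,3)–(17,1): clear
  edge (17,1)–(23,1): clear
  edge (23,1)–(21,8): clear
  edge (21,8)–(13,10): clear
  edge (13,10)–(13,3): clear
  midpoint (9/2,19/2) outside
  → clear
Obstacle 2 [(0,19) (10,15) (10,22)]:
  edge (0,19)–(10,15): clear
  edge (10,15)–(10,22): clear
  edge (10,22)–(0,19): clear
  midpoint (9/2,19/2) outside
  → clear
Obstacle 3 [(0,9) (5,1) (9,0) (11,10)]:
  edge (0,9)–(5,1): crosses AB
  edge (5,1)–(9,0): clear
  edge (9,0)–(11,10): clear
  edge (11,10)–(0,9): crosses AB
  → BLOCKED

BLOCKED by obstacle 3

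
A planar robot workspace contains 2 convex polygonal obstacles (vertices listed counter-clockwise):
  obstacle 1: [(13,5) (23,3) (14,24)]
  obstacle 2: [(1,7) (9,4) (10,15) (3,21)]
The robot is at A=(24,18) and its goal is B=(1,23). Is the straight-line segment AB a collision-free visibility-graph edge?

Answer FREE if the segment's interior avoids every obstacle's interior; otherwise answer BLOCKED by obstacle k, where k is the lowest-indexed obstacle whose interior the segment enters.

BLOCKED by obstacle 1

Obstacle 1 [(13,5) (23,3) (14,24)]:
  edge (13,5)–(23,3): clear
  edge (23,3)–(14,24): crosses AB
  edge (14,24)–(13,5): crosses AB
  → BLOCKED
Obstacle 2 [(1,7) (9,4) (10,15) (3,21)]:
  edge (1,7)–(9,4): clear
  edge (9,4)–(10,15): clear
  edge (10,15)–(3,21): clear
  edge (3,21)–(1,7): clear
  midpoint (25/2,41/2) outside
  → clear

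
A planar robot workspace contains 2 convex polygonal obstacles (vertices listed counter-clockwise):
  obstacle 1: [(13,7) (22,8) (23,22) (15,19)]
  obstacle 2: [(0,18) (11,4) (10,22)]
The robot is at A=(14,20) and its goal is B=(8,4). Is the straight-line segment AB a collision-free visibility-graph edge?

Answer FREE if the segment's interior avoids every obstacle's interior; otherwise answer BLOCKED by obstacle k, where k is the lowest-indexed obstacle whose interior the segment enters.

BLOCKED by obstacle 2

Obstacle 1 [(13,7) (22,8) (23,22) (15,19)]:
  edge (13,7)–(22,8): clear
  edge (22,8)–(23,22): clear
  edge (23,22)–(15,19): clear
  edge (15,19)–(13,7): clear
  midpoint (11,12) outside
  → clear
Obstacle 2 [(0,18) (11,4) (10,22)]:
  edge (0,18)–(11,4): crosses AB
  edge (11,4)–(10,22): crosses AB
  edge (10,22)–(0,18): clear
  → BLOCKED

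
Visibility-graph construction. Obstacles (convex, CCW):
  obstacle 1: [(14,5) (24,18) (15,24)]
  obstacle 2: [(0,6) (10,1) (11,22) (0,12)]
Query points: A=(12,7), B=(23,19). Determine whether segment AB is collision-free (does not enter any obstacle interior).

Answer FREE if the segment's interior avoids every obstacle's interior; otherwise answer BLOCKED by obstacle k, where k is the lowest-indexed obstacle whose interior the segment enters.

Obstacle 1 [(14,5) (24,18) (15,24)]:
  edge (14,5)–(24,18): clear
  edge (24,18)–(15,24): crosses AB
  edge (15,24)–(14,5): crosses AB
  → BLOCKED
Obstacle 2 [(0,6) (10,1) (11,22) (0,12)]:
  edge (0,6)–(10,1): clear
  edge (10,1)–(11,22): clear
  edge (11,22)–(0,12): clear
  edge (0,12)–(0,6): clear
  midpoint (35/2,13) outside
  → clear

BLOCKED by obstacle 1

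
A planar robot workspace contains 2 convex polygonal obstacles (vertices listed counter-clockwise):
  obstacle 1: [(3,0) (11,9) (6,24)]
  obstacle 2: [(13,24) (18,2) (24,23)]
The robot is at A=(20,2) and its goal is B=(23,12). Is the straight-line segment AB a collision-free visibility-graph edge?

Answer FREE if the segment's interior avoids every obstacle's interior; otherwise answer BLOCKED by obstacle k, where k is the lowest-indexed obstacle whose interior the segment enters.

Obstacle 1 [(3,0) (11,9) (6,24)]:
  edge (3,0)–(11,9): clear
  edge (11,9)–(6,24): clear
  edge (6,24)–(3,0): clear
  midpoint (43/2,7) outside
  → clear
Obstacle 2 [(13,24) (18,2) (24,23)]:
  edge (13,24)–(18,2): clear
  edge (18,2)–(24,23): clear
  edge (24,23)–(13,24): clear
  midpoint (43/2,7) outside
  → clear

FREE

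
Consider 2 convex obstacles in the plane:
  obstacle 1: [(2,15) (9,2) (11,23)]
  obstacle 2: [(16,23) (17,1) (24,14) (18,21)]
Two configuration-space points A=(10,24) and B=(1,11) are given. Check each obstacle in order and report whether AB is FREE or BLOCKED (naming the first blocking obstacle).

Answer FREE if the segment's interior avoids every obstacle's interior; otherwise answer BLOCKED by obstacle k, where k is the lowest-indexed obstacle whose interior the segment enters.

Obstacle 1 [(2,15) (9,2) (11,23)]:
  edge (2,15)–(9,2): crosses AB
  edge (9,2)–(11,23): clear
  edge (11,23)–(2,15): crosses AB
  → BLOCKED
Obstacle 2 [(16,23) (17,1) (24,14) (18,21)]:
  edge (16,23)–(17,1): clear
  edge (17,1)–(24,14): clear
  edge (24,14)–(18,21): clear
  edge (18,21)–(16,23): clear
  midpoint (11/2,35/2) outside
  → clear

BLOCKED by obstacle 1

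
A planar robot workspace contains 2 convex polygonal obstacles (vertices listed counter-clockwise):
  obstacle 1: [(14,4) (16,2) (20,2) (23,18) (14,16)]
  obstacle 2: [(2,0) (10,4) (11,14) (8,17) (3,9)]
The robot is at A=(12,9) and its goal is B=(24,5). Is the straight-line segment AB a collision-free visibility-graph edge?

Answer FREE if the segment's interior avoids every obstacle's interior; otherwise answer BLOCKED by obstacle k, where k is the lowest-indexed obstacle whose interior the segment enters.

BLOCKED by obstacle 1

Obstacle 1 [(14,4) (16,2) (20,2) (23,18) (14,16)]:
  edge (14,4)–(16,2): clear
  edge (16,2)–(20,2): clear
  edge (20,2)–(23,18): crosses AB
  edge (23,18)–(14,16): clear
  edge (14,16)–(14,4): crosses AB
  → BLOCKED
Obstacle 2 [(2,0) (10,4) (11,14) (8,17) (3,9)]:
  edge (2,0)–(10,4): clear
  edge (10,4)–(11,14): clear
  edge (11,14)–(8,17): clear
  edge (8,17)–(3,9): clear
  edge (3,9)–(2,0): clear
  midpoint (18,7) outside
  → clear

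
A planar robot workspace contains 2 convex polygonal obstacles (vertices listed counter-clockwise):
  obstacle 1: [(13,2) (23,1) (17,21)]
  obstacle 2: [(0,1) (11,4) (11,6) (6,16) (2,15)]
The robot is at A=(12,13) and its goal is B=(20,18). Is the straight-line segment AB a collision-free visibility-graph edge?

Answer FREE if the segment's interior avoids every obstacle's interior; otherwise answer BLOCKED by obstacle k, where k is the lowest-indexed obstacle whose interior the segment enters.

Obstacle 1 [(13,2) (23,1) (17,21)]:
  edge (13,2)–(23,1): clear
  edge (23,1)–(17,21): crosses AB
  edge (17,21)–(13,2): crosses AB
  → BLOCKED
Obstacle 2 [(0,1) (11,4) (11,6) (6,16) (2,15)]:
  edge (0,1)–(11,4): clear
  edge (11,4)–(11,6): clear
  edge (11,6)–(6,16): clear
  edge (6,16)–(2,15): clear
  edge (2,15)–(0,1): clear
  midpoint (16,31/2) outside
  → clear

BLOCKED by obstacle 1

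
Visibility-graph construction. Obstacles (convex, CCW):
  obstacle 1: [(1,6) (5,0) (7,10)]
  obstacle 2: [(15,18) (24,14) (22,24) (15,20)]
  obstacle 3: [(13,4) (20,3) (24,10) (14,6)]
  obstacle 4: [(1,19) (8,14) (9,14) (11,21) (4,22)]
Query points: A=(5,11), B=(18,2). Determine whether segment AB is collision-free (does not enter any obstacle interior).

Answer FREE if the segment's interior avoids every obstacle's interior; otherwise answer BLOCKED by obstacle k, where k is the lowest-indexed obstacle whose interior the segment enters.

Obstacle 1 [(1,6) (5,0) (7,10)]:
  edge (1,6)–(5,0): clear
  edge (5,0)–(7,10): crosses AB
  edge (7,10)–(1,6): crosses AB
  → BLOCKED
Obstacle 2 [(15,18) (24,14) (22,24) (15,20)]:
  edge (15,18)–(24,14): clear
  edge (24,14)–(22,24): clear
  edge (22,24)–(15,20): clear
  edge (15,20)–(15,18): clear
  midpoint (23/2,13/2) outside
  → clear
Obstacle 3 [(13,4) (20,3) (24,10) (14,6)]:
  edge (13,4)–(20,3): crosses AB
  edge (20,3)–(24,10): clear
  edge (24,10)–(14,6): clear
  edge (14,6)–(13,4): crosses AB
  → BLOCKED
Obstacle 4 [(1,19) (8,14) (9,14) (11,21) (4,22)]:
  edge (1,19)–(8,14): clear
  edge (8,14)–(9,14): clear
  edge (9,14)–(11,21): clear
  edge (11,21)–(4,22): clear
  edge (4,22)–(1,19): clear
  midpoint (23/2,13/2) outside
  → clear

BLOCKED by obstacle 1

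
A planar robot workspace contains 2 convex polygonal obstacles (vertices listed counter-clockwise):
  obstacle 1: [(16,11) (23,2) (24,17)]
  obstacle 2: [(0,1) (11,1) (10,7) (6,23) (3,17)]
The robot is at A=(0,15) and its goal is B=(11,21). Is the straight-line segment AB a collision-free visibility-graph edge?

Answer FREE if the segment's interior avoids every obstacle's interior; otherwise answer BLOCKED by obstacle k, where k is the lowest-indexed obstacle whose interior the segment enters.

BLOCKED by obstacle 2

Obstacle 1 [(16,11) (23,2) (24,17)]:
  edge (16,11)–(23,2): clear
  edge (23,2)–(24,17): clear
  edge (24,17)–(16,11): clear
  midpoint (11/2,18) outside
  → clear
Obstacle 2 [(0,1) (11,1) (10,7) (6,23) (3,17)]:
  edge (0,1)–(11,1): clear
  edge (11,1)–(10,7): clear
  edge (10,7)–(6,23): crosses AB
  edge (6,23)–(3,17): clear
  edge (3,17)–(0,1): crosses AB
  → BLOCKED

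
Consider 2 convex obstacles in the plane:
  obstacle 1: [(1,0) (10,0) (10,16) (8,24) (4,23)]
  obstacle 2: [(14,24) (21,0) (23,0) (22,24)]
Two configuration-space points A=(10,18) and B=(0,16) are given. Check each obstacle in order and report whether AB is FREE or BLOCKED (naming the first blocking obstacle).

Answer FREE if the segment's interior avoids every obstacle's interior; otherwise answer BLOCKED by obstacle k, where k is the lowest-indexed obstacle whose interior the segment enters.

BLOCKED by obstacle 1

Obstacle 1 [(1,0) (10,0) (10,16) (8,24) (4,23)]:
  edge (1,0)–(10,0): clear
  edge (10,0)–(10,16): clear
  edge (10,16)–(8,24): crosses AB
  edge (8,24)–(4,23): clear
  edge (4,23)–(1,0): crosses AB
  → BLOCKED
Obstacle 2 [(14,24) (21,0) (23,0) (22,24)]:
  edge (14,24)–(21,0): clear
  edge (21,0)–(23,0): clear
  edge (23,0)–(22,24): clear
  edge (22,24)–(14,24): clear
  midpoint (5,17) outside
  → clear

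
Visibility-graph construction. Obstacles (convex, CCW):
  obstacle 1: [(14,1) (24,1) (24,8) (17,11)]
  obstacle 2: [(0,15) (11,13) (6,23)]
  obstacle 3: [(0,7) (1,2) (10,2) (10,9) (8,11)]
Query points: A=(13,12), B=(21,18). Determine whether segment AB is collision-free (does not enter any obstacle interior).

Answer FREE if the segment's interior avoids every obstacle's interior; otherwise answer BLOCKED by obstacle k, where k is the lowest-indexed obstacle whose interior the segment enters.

FREE

Obstacle 1 [(14,1) (24,1) (24,8) (17,11)]:
  edge (14,1)–(24,1): clear
  edge (24,1)–(24,8): clear
  edge (24,8)–(17,11): clear
  edge (17,11)–(14,1): clear
  midpoint (17,15) outside
  → clear
Obstacle 2 [(0,15) (11,13) (6,23)]:
  edge (0,15)–(11,13): clear
  edge (11,13)–(6,23): clear
  edge (6,23)–(0,15): clear
  midpoint (17,15) outside
  → clear
Obstacle 3 [(0,7) (1,2) (10,2) (10,9) (8,11)]:
  edge (0,7)–(1,2): clear
  edge (1,2)–(10,2): clear
  edge (10,2)–(10,9): clear
  edge (10,9)–(8,11): clear
  edge (8,11)–(0,7): clear
  midpoint (17,15) outside
  → clear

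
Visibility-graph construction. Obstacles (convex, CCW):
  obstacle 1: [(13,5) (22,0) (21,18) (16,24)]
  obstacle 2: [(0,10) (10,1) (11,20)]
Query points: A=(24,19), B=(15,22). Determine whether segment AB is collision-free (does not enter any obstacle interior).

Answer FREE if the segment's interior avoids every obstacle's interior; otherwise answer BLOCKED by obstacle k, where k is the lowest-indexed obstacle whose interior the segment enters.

BLOCKED by obstacle 1

Obstacle 1 [(13,5) (22,0) (21,18) (16,24)]:
  edge (13,5)–(22,0): clear
  edge (22,0)–(21,18): clear
  edge (21,18)–(16,24): crosses AB
  edge (16,24)–(13,5): crosses AB
  → BLOCKED
Obstacle 2 [(0,10) (10,1) (11,20)]:
  edge (0,10)–(10,1): clear
  edge (10,1)–(11,20): clear
  edge (11,20)–(0,10): clear
  midpoint (39/2,41/2) outside
  → clear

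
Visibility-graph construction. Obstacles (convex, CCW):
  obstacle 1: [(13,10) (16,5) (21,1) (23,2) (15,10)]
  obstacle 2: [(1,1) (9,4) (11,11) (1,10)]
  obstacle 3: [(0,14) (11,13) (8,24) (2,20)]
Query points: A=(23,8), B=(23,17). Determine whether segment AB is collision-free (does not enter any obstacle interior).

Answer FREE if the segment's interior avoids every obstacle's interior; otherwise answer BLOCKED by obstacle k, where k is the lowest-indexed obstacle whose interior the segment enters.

Obstacle 1 [(13,10) (16,5) (21,1) (23,2) (15,10)]:
  edge (13,10)–(16,5): clear
  edge (16,5)–(21,1): clear
  edge (21,1)–(23,2): clear
  edge (23,2)–(15,10): clear
  edge (15,10)–(13,10): clear
  midpoint (23,25/2) outside
  → clear
Obstacle 2 [(1,1) (9,4) (11,11) (1,10)]:
  edge (1,1)–(9,4): clear
  edge (9,4)–(11,11): clear
  edge (11,11)–(1,10): clear
  edge (1,10)–(1,1): clear
  midpoint (23,25/2) outside
  → clear
Obstacle 3 [(0,14) (11,13) (8,24) (2,20)]:
  edge (0,14)–(11,13): clear
  edge (11,13)–(8,24): clear
  edge (8,24)–(2,20): clear
  edge (2,20)–(0,14): clear
  midpoint (23,25/2) outside
  → clear

FREE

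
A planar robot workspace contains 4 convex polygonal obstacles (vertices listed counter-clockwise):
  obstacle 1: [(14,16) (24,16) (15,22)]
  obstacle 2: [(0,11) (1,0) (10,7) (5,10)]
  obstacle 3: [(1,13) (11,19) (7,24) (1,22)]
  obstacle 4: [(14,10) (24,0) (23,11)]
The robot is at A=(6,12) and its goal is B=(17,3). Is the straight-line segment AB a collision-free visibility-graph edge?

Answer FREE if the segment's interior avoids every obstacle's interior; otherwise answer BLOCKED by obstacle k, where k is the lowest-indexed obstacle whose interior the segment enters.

Obstacle 1 [(14,16) (24,16) (15,22)]:
  edge (14,16)–(24,16): clear
  edge (24,16)–(15,22): clear
  edge (15,22)–(14,16): clear
  midpoint (23/2,15/2) outside
  → clear
Obstacle 2 [(0,11) (1,0) (10,7) (5,10)]:
  edge (0,11)–(1,0): clear
  edge (1,0)–(10,7): clear
  edge (10,7)–(5,10): clear
  edge (5,10)–(0,11): clear
  midpoint (23/2,15/2) outside
  → clear
Obstacle 3 [(1,13) (11,19) (7,24) (1,22)]:
  edge (1,13)–(11,19): clear
  edge (11,19)–(7,24): clear
  edge (7,24)–(1,22): clear
  edge (1,22)–(1,13): clear
  midpoint (23/2,15/2) outside
  → clear
Obstacle 4 [(14,10) (24,0) (23,11)]:
  edge (14,10)–(24,0): clear
  edge (24,0)–(23,11): clear
  edge (23,11)–(14,10): clear
  midpoint (23/2,15/2) outside
  → clear

FREE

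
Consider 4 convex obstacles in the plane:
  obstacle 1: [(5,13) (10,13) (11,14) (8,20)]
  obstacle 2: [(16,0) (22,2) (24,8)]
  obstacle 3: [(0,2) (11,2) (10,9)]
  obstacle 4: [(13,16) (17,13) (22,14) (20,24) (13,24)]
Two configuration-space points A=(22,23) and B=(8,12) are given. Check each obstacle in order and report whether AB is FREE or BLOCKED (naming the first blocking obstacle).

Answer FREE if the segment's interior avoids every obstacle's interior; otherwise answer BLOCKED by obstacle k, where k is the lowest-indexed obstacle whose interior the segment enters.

BLOCKED by obstacle 1

Obstacle 1 [(5,13) (10,13) (11,14) (8,20)]:
  edge (5,13)–(10,13): crosses AB
  edge (10,13)–(11,14): clear
  edge (11,14)–(8,20): crosses AB
  edge (8,20)–(5,13): clear
  → BLOCKED
Obstacle 2 [(16,0) (22,2) (24,8)]:
  edge (16,0)–(22,2): clear
  edge (22,2)–(24,8): clear
  edge (24,8)–(16,0): clear
  midpoint (15,35/2) outside
  → clear
Obstacle 3 [(0,2) (11,2) (10,9)]:
  edge (0,2)–(11,2): clear
  edge (11,2)–(10,9): clear
  edge (10,9)–(0,2): clear
  midpoint (15,35/2) outside
  → clear
Obstacle 4 [(13,16) (17,13) (22,14) (20,24) (13,24)]:
  edge (13,16)–(17,13): crosses AB
  edge (17,13)–(22,14): clear
  edge (22,14)–(20,24): crosses AB
  edge (20,24)–(13,24): clear
  edge (13,24)–(13,16): clear
  → BLOCKED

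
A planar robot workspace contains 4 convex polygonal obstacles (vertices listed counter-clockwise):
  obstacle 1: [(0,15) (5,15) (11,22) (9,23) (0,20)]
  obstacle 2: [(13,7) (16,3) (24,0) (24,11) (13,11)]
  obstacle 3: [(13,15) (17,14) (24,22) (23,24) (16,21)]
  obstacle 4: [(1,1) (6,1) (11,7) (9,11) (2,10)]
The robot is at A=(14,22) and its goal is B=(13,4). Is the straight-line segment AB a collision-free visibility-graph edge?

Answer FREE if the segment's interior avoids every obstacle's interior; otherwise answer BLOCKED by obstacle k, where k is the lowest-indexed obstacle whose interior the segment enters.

BLOCKED by obstacle 2

Obstacle 1 [(0,15) (5,15) (11,22) (9,23) (0,20)]:
  edge (0,15)–(5,15): clear
  edge (5,15)–(11,22): clear
  edge (11,22)–(9,23): clear
  edge (9,23)–(0,20): clear
  edge (0,20)–(0,15): clear
  midpoint (27/2,13) outside
  → clear
Obstacle 2 [(13,7) (16,3) (24,0) (24,11) (13,11)]:
  edge (13,7)–(16,3): crosses AB
  edge (16,3)–(24,0): clear
  edge (24,0)–(24,11): clear
  edge (24,11)–(13,11): crosses AB
  edge (13,11)–(13,7): clear
  → BLOCKED
Obstacle 3 [(13,15) (17,14) (24,22) (23,24) (16,21)]:
  edge (13,15)–(17,14): crosses AB
  edge (17,14)–(24,22): clear
  edge (24,22)–(23,24): clear
  edge (23,24)–(16,21): clear
  edge (16,21)–(13,15): crosses AB
  → BLOCKED
Obstacle 4 [(1,1) (6,1) (11,7) (9,11) (2,10)]:
  edge (1,1)–(6,1): clear
  edge (6,1)–(11,7): clear
  edge (11,7)–(9,11): clear
  edge (9,11)–(2,10): clear
  edge (2,10)–(1,1): clear
  midpoint (27/2,13) outside
  → clear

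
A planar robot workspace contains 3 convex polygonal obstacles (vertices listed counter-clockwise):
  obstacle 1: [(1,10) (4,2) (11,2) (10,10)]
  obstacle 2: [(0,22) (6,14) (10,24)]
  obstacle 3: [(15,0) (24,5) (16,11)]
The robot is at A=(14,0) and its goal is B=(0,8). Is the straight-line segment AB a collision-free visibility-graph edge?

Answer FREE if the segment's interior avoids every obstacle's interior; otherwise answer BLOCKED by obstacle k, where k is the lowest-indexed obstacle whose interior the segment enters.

Obstacle 1 [(1,10) (4,2) (11,2) (10,10)]:
  edge (1,10)–(4,2): crosses AB
  edge (4,2)–(11,2): crosses AB
  edge (11,2)–(10,10): clear
  edge (10,10)–(1,10): clear
  → BLOCKED
Obstacle 2 [(0,22) (6,14) (10,24)]:
  edge (0,22)–(6,14): clear
  edge (6,14)–(10,24): clear
  edge (10,24)–(0,22): clear
  midpoint (7,4) outside
  → clear
Obstacle 3 [(15,0) (24,5) (16,11)]:
  edge (15,0)–(24,5): clear
  edge (24,5)–(16,11): clear
  edge (16,11)–(15,0): clear
  midpoint (7,4) outside
  → clear

BLOCKED by obstacle 1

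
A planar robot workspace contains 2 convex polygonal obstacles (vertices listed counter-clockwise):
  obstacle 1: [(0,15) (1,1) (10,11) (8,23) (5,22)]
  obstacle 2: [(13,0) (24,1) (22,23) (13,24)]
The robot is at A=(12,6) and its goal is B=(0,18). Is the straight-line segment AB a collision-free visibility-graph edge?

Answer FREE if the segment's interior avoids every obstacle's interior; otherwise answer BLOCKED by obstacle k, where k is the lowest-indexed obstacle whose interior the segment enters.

BLOCKED by obstacle 1

Obstacle 1 [(0,15) (1,1) (10,11) (8,23) (5,22)]:
  edge (0,15)–(1,1): clear
  edge (1,1)–(10,11): crosses AB
  edge (10,11)–(8,23): clear
  edge (8,23)–(5,22): clear
  edge (5,22)–(0,15): crosses AB
  → BLOCKED
Obstacle 2 [(13,0) (24,1) (22,23) (13,24)]:
  edge (13,0)–(24,1): clear
  edge (24,1)–(22,23): clear
  edge (22,23)–(13,24): clear
  edge (13,24)–(13,0): clear
  midpoint (6,12) outside
  → clear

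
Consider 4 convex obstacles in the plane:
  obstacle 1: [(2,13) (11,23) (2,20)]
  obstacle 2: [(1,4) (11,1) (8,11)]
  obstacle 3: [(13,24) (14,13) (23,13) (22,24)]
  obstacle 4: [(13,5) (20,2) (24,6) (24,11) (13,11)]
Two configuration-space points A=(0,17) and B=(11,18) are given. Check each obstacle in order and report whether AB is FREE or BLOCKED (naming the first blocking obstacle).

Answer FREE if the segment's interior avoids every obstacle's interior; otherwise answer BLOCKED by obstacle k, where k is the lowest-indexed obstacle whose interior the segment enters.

BLOCKED by obstacle 1

Obstacle 1 [(2,13) (11,23) (2,20)]:
  edge (2,13)–(11,23): crosses AB
  edge (11,23)–(2,20): clear
  edge (2,20)–(2,13): crosses AB
  → BLOCKED
Obstacle 2 [(1,4) (11,1) (8,11)]:
  edge (1,4)–(11,1): clear
  edge (11,1)–(8,11): clear
  edge (8,11)–(1,4): clear
  midpoint (11/2,35/2) outside
  → clear
Obstacle 3 [(13,24) (14,13) (23,13) (22,24)]:
  edge (13,24)–(14,13): clear
  edge (14,13)–(23,13): clear
  edge (23,13)–(22,24): clear
  edge (22,24)–(13,24): clear
  midpoint (11/2,35/2) outside
  → clear
Obstacle 4 [(13,5) (20,2) (24,6) (24,11) (13,11)]:
  edge (13,5)–(20,2): clear
  edge (20,2)–(24,6): clear
  edge (24,6)–(24,11): clear
  edge (24,11)–(13,11): clear
  edge (13,11)–(13,5): clear
  midpoint (11/2,35/2) outside
  → clear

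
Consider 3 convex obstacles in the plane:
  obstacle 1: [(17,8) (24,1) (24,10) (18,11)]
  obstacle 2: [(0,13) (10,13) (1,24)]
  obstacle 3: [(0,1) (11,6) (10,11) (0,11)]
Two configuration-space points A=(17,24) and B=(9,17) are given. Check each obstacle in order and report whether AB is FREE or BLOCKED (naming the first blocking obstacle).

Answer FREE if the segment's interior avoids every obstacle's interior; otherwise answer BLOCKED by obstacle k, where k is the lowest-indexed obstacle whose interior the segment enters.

FREE

Obstacle 1 [(17,8) (24,1) (24,10) (18,11)]:
  edge (17,8)–(24,1): clear
  edge (24,1)–(24,10): clear
  edge (24,10)–(18,11): clear
  edge (18,11)–(17,8): clear
  midpoint (13,41/2) outside
  → clear
Obstacle 2 [(0,13) (10,13) (1,24)]:
  edge (0,13)–(10,13): clear
  edge (10,13)–(1,24): clear
  edge (1,24)–(0,13): clear
  midpoint (13,41/2) outside
  → clear
Obstacle 3 [(0,1) (11,6) (10,11) (0,11)]:
  edge (0,1)–(11,6): clear
  edge (11,6)–(10,11): clear
  edge (10,11)–(0,11): clear
  edge (0,11)–(0,1): clear
  midpoint (13,41/2) outside
  → clear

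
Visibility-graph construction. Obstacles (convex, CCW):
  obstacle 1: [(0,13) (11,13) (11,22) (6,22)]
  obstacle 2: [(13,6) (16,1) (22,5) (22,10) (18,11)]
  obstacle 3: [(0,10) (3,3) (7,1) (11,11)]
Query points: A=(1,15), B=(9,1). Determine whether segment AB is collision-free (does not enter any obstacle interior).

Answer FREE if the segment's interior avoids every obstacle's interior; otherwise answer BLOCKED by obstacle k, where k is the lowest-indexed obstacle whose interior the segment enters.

Obstacle 1 [(0,13) (11,13) (11,22) (6,22)]:
  edge (0,13)–(11,13): crosses AB
  edge (11,13)–(11,22): clear
  edge (11,22)–(6,22): clear
  edge (6,22)–(0,13): crosses AB
  → BLOCKED
Obstacle 2 [(13,6) (16,1) (22,5) (22,10) (18,11)]:
  edge (13,6)–(16,1): clear
  edge (16,1)–(22,5): clear
  edge (22,5)–(22,10): clear
  edge (22,10)–(18,11): clear
  edge (18,11)–(13,6): clear
  midpoint (5,8) outside
  → clear
Obstacle 3 [(0,10) (3,3) (7,1) (11,11)]:
  edge (0,10)–(3,3): clear
  edge (3,3)–(7,1): clear
  edge (7,1)–(11,11): crosses AB
  edge (11,11)–(0,10): crosses AB
  → BLOCKED

BLOCKED by obstacle 1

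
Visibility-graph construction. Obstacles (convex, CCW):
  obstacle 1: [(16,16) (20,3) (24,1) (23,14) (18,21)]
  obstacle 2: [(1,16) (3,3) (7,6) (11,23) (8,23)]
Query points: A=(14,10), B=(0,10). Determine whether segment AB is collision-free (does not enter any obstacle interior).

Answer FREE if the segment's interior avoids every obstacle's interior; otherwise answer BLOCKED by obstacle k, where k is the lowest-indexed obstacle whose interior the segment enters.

Obstacle 1 [(16,16) (20,3) (24,1) (23,14) (18,21)]:
  edge (16,16)–(20,3): clear
  edge (20,3)–(24,1): clear
  edge (24,1)–(23,14): clear
  edge (23,14)–(18,21): clear
  edge (18,21)–(16,16): clear
  midpoint (7,10) outside
  → clear
Obstacle 2 [(1,16) (3,3) (7,6) (11,23) (8,23)]:
  edge (1,16)–(3,3): crosses AB
  edge (3,3)–(7,6): clear
  edge (7,6)–(11,23): crosses AB
  edge (11,23)–(8,23): clear
  edge (8,23)–(1,16): clear
  → BLOCKED

BLOCKED by obstacle 2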